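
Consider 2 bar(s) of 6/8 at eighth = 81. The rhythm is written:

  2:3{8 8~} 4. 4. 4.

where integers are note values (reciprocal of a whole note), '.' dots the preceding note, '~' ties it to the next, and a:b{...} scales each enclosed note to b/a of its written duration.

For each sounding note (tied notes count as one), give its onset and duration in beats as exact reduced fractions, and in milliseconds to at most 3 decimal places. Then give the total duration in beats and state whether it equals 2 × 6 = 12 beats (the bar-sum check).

1) 0.0ms=0b +1111.111ms=3/2b
2) 1111.111ms=3/2b +3333.333ms=9/2b
3) 4444.444ms=6b +2222.222ms=3b
4) 6666.667ms=9b +2222.222ms=3b
Σ=12b of 12 (81bpm 6/8) — PASS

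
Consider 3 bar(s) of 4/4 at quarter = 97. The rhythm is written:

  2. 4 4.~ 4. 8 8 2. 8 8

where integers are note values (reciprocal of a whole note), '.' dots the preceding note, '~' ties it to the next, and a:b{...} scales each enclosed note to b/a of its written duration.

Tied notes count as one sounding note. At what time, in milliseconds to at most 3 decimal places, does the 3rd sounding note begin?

1. 0.0ms @ 0 + 1855.67ms (3)
2. 1855.67ms @ 3 + 618.557ms (1)
3. 2474.227ms @ 4 + 1855.67ms (3)
4. 4329.897ms @ 7 + 309.278ms (1/2)
5. 4639.175ms @ 15/2 + 309.278ms (1/2)
6. 4948.454ms @ 8 + 1855.67ms (3)
7. 6804.124ms @ 11 + 309.278ms (1/2)
8. 7113.402ms @ 23/2 + 309.278ms (1/2)

note 3 onset = 4b = 2474.227ms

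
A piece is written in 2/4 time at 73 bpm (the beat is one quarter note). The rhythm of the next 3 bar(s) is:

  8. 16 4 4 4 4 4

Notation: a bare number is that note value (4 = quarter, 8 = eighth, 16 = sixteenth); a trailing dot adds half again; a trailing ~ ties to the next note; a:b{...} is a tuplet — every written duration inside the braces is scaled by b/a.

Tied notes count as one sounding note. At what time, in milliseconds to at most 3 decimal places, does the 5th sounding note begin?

1. 0.0ms @ 0 + 616.438ms (3/4)
2. 616.438ms @ 3/4 + 205.479ms (1/4)
3. 821.918ms @ 1 + 821.918ms (1)
4. 1643.836ms @ 2 + 821.918ms (1)
5. 2465.753ms @ 3 + 821.918ms (1)
6. 3287.671ms @ 4 + 821.918ms (1)
7. 4109.589ms @ 5 + 821.918ms (1)

note 5 onset = 3b = 2465.753ms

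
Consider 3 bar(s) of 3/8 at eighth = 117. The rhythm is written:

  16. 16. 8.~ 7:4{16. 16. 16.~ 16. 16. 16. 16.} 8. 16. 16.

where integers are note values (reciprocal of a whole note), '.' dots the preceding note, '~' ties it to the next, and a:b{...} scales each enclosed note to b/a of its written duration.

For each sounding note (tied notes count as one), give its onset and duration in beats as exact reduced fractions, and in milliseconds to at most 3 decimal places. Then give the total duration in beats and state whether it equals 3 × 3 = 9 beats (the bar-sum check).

1) 0.0ms=0b +384.615ms=3/4b
2) 384.615ms=3/4b +384.615ms=3/4b
3) 769.231ms=3/2b +989.011ms=27/14b
4) 1758.242ms=24/7b +219.78ms=3/7b
5) 1978.022ms=27/7b +439.56ms=6/7b
6) 2417.582ms=33/7b +219.78ms=3/7b
7) 2637.363ms=36/7b +219.78ms=3/7b
8) 2857.143ms=39/7b +219.78ms=3/7b
9) 3076.923ms=6b +769.231ms=3/2b
10) 3846.154ms=15/2b +384.615ms=3/4b
11) 4230.769ms=33/4b +384.615ms=3/4b
Σ=9b of 9 (117bpm 3/8) — PASS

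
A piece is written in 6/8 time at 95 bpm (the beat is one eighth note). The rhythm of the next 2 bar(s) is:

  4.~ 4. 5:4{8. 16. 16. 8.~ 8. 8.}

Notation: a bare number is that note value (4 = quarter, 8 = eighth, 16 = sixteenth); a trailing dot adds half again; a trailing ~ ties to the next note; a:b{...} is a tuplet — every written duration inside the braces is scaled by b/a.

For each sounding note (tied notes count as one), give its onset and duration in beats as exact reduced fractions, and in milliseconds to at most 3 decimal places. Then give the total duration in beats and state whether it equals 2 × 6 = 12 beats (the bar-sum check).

1) 0.0ms=0b +3789.474ms=6b
2) 3789.474ms=6b +757.895ms=6/5b
3) 4547.368ms=36/5b +378.947ms=3/5b
4) 4926.316ms=39/5b +378.947ms=3/5b
5) 5305.263ms=42/5b +1515.789ms=12/5b
6) 6821.053ms=54/5b +757.895ms=6/5b
Σ=12b of 12 (95bpm 6/8) — PASS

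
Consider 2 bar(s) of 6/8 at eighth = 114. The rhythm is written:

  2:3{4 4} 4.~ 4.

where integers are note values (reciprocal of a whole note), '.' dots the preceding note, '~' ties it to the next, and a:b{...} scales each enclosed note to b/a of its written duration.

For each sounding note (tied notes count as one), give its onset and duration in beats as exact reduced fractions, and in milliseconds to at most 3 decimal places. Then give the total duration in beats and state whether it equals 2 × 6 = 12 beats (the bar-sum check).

1) 0.0ms=0b +1578.947ms=3b
2) 1578.947ms=3b +1578.947ms=3b
3) 3157.895ms=6b +3157.895ms=6b
Σ=12b of 12 (114bpm 6/8) — PASS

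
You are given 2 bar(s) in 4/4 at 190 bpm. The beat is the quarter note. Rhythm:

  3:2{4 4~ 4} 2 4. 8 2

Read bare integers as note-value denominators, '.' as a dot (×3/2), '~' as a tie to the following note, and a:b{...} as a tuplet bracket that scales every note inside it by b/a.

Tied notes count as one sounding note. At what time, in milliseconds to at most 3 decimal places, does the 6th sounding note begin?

1. 0.0ms @ 0 + 210.526ms (2/3)
2. 210.526ms @ 2/3 + 421.053ms (4/3)
3. 631.579ms @ 2 + 631.579ms (2)
4. 1263.158ms @ 4 + 473.684ms (3/2)
5. 1736.842ms @ 11/2 + 157.895ms (1/2)
6. 1894.737ms @ 6 + 631.579ms (2)

note 6 onset = 6b = 1894.737ms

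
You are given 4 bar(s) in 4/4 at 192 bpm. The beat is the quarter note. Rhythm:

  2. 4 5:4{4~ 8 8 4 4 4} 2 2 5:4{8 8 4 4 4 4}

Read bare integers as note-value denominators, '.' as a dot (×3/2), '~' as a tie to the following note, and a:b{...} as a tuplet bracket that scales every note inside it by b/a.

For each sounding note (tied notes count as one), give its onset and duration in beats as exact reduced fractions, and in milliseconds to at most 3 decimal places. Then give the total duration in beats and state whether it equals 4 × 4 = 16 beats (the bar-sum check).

1) 0.0ms=0b +937.5ms=3b
2) 937.5ms=3b +312.5ms=1b
3) 1250.0ms=4b +375.0ms=6/5b
4) 1625.0ms=26/5b +125.0ms=2/5b
5) 1750.0ms=28/5b +250.0ms=4/5b
6) 2000.0ms=32/5b +250.0ms=4/5b
7) 2250.0ms=36/5b +250.0ms=4/5b
8) 2500.0ms=8b +625.0ms=2b
9) 3125.0ms=10b +625.0ms=2b
10) 3750.0ms=12b +125.0ms=2/5b
11) 3875.0ms=62/5b +125.0ms=2/5b
12) 4000.0ms=64/5b +250.0ms=4/5b
13) 4250.0ms=68/5b +250.0ms=4/5b
14) 4500.0ms=72/5b +250.0ms=4/5b
15) 4750.0ms=76/5b +250.0ms=4/5b
Σ=16b of 16 (192bpm 4/4) — PASS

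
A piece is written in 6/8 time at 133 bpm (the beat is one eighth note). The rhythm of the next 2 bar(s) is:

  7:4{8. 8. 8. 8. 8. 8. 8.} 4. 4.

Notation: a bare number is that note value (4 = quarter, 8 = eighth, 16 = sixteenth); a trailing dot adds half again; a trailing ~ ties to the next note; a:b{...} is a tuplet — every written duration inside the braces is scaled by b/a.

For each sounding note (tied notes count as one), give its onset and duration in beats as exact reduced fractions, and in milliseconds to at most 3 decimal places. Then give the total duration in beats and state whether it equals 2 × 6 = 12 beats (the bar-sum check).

1) 0.0ms=0b +386.681ms=6/7b
2) 386.681ms=6/7b +386.681ms=6/7b
3) 773.362ms=12/7b +386.681ms=6/7b
4) 1160.043ms=18/7b +386.681ms=6/7b
5) 1546.724ms=24/7b +386.681ms=6/7b
6) 1933.405ms=30/7b +386.681ms=6/7b
7) 2320.086ms=36/7b +386.681ms=6/7b
8) 2706.767ms=6b +1353.383ms=3b
9) 4060.15ms=9b +1353.383ms=3b
Σ=12b of 12 (133bpm 6/8) — PASS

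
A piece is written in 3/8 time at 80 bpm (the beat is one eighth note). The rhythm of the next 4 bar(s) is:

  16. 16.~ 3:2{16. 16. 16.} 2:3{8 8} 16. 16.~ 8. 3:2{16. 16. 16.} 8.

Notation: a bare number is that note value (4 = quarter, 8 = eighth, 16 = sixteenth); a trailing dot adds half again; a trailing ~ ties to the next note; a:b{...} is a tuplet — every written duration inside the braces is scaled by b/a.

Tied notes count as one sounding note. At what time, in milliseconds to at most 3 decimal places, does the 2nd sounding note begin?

1. 0.0ms @ 0 + 562.5ms (3/4)
2. 562.5ms @ 3/4 + 937.5ms (5/4)
3. 1500.0ms @ 2 + 375.0ms (1/2)
4. 1875.0ms @ 5/2 + 375.0ms (1/2)
5. 2250.0ms @ 3 + 1125.0ms (3/2)
6. 3375.0ms @ 9/2 + 1125.0ms (3/2)
7. 4500.0ms @ 6 + 562.5ms (3/4)
8. 5062.5ms @ 27/4 + 1687.5ms (9/4)
9. 6750.0ms @ 9 + 375.0ms (1/2)
10. 7125.0ms @ 19/2 + 375.0ms (1/2)
11. 7500.0ms @ 10 + 375.0ms (1/2)
12. 7875.0ms @ 21/2 + 1125.0ms (3/2)

note 2 onset = 3/4b = 562.5ms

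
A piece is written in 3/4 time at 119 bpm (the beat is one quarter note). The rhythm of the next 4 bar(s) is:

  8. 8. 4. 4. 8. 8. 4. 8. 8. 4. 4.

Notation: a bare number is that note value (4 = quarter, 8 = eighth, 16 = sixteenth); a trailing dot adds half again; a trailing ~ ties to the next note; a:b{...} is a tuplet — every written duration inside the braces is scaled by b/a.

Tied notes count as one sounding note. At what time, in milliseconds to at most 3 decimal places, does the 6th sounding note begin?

1. 0.0ms @ 0 + 378.151ms (3/4)
2. 378.151ms @ 3/4 + 378.151ms (3/4)
3. 756.303ms @ 3/2 + 756.303ms (3/2)
4. 1512.605ms @ 3 + 756.303ms (3/2)
5. 2268.908ms @ 9/2 + 378.151ms (3/4)
6. 2647.059ms @ 21/4 + 378.151ms (3/4)
7. 3025.21ms @ 6 + 756.303ms (3/2)
8. 3781.513ms @ 15/2 + 378.151ms (3/4)
9. 4159.664ms @ 33/4 + 378.151ms (3/4)
10. 4537.815ms @ 9 + 756.303ms (3/2)
11. 5294.118ms @ 21/2 + 756.303ms (3/2)

note 6 onset = 21/4b = 2647.059ms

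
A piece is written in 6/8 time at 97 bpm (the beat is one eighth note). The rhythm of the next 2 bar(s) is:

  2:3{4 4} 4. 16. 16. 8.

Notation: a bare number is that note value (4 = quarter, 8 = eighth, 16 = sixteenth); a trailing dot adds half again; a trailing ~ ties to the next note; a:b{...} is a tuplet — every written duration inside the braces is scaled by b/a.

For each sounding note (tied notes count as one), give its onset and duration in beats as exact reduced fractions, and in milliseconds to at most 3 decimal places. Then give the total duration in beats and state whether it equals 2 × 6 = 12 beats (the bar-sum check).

1) 0.0ms=0b +1855.67ms=3b
2) 1855.67ms=3b +1855.67ms=3b
3) 3711.34ms=6b +1855.67ms=3b
4) 5567.01ms=9b +463.918ms=3/4b
5) 6030.928ms=39/4b +463.918ms=3/4b
6) 6494.845ms=21/2b +927.835ms=3/2b
Σ=12b of 12 (97bpm 6/8) — PASS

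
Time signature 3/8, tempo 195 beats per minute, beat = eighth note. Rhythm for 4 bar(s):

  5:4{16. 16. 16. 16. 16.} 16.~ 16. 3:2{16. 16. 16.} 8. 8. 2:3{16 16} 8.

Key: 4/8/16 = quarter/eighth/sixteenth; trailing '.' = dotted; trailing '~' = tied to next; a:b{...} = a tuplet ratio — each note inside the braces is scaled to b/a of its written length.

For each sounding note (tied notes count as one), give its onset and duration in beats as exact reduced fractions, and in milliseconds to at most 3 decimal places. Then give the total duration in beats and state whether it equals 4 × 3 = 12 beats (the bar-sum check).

1) 0.0ms=0b +184.615ms=3/5b
2) 184.615ms=3/5b +184.615ms=3/5b
3) 369.231ms=6/5b +184.615ms=3/5b
4) 553.846ms=9/5b +184.615ms=3/5b
5) 738.462ms=12/5b +184.615ms=3/5b
6) 923.077ms=3b +461.538ms=3/2b
7) 1384.615ms=9/2b +153.846ms=1/2b
8) 1538.462ms=5b +153.846ms=1/2b
9) 1692.308ms=11/2b +153.846ms=1/2b
10) 1846.154ms=6b +461.538ms=3/2b
11) 2307.692ms=15/2b +461.538ms=3/2b
12) 2769.231ms=9b +230.769ms=3/4b
13) 3000.0ms=39/4b +230.769ms=3/4b
14) 3230.769ms=21/2b +461.538ms=3/2b
Σ=12b of 12 (195bpm 3/8) — PASS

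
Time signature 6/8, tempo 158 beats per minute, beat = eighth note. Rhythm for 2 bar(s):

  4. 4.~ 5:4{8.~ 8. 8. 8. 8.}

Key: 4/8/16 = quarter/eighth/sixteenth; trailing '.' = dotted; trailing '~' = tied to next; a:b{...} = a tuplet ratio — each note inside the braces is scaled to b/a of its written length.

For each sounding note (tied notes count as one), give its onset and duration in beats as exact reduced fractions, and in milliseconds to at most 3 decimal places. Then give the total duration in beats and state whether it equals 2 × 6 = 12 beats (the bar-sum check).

1) 0.0ms=0b +1139.241ms=3b
2) 1139.241ms=3b +2050.633ms=27/5b
3) 3189.873ms=42/5b +455.696ms=6/5b
4) 3645.57ms=48/5b +455.696ms=6/5b
5) 4101.266ms=54/5b +455.696ms=6/5b
Σ=12b of 12 (158bpm 6/8) — PASS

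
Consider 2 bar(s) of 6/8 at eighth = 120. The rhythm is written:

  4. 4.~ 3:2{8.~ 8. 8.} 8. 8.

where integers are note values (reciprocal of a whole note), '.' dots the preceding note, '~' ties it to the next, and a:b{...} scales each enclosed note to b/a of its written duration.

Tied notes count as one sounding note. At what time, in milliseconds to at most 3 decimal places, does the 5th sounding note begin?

1. 0.0ms @ 0 + 1500.0ms (3)
2. 1500.0ms @ 3 + 2500.0ms (5)
3. 4000.0ms @ 8 + 500.0ms (1)
4. 4500.0ms @ 9 + 750.0ms (3/2)
5. 5250.0ms @ 21/2 + 750.0ms (3/2)

note 5 onset = 21/2b = 5250.0ms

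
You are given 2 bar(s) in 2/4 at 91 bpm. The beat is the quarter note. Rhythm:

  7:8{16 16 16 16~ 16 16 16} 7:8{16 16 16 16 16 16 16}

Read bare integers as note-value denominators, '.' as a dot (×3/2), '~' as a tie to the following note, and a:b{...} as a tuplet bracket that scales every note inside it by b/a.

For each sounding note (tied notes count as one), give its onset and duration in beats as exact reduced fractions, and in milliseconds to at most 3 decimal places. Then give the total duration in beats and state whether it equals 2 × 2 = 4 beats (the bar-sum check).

1) 0.0ms=0b +188.383ms=2/7b
2) 188.383ms=2/7b +188.383ms=2/7b
3) 376.766ms=4/7b +188.383ms=2/7b
4) 565.149ms=6/7b +376.766ms=4/7b
5) 941.915ms=10/7b +188.383ms=2/7b
6) 1130.298ms=12/7b +188.383ms=2/7b
7) 1318.681ms=2b +188.383ms=2/7b
8) 1507.064ms=16/7b +188.383ms=2/7b
9) 1695.447ms=18/7b +188.383ms=2/7b
10) 1883.83ms=20/7b +188.383ms=2/7b
11) 2072.214ms=22/7b +188.383ms=2/7b
12) 2260.597ms=24/7b +188.383ms=2/7b
13) 2448.98ms=26/7b +188.383ms=2/7b
Σ=4b of 4 (91bpm 2/4) — PASS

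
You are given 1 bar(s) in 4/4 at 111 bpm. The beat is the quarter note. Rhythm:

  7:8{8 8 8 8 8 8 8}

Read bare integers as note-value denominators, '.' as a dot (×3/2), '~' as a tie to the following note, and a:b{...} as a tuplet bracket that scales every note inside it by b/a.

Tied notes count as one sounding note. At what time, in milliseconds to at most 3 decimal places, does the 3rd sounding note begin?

note 3 onset = 8/7b = 617.761ms

1. 0.0ms @ 0 + 308.88ms (4/7)
2. 308.88ms @ 4/7 + 308.88ms (4/7)
3. 617.761ms @ 8/7 + 308.88ms (4/7)
4. 926.641ms @ 12/7 + 308.88ms (4/7)
5. 1235.521ms @ 16/7 + 308.88ms (4/7)
6. 1544.402ms @ 20/7 + 308.88ms (4/7)
7. 1853.282ms @ 24/7 + 308.88ms (4/7)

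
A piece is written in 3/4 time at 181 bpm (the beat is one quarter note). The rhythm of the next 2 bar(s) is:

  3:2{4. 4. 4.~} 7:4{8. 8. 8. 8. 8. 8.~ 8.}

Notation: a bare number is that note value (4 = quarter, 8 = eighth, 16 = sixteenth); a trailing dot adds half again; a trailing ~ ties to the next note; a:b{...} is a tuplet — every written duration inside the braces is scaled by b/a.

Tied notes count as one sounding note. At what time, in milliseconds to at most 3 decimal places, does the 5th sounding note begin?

note 5 onset = 27/7b = 1278.611ms

1. 0.0ms @ 0 + 331.492ms (1)
2. 331.492ms @ 1 + 331.492ms (1)
3. 662.983ms @ 2 + 473.56ms (10/7)
4. 1136.543ms @ 24/7 + 142.068ms (3/7)
5. 1278.611ms @ 27/7 + 142.068ms (3/7)
6. 1420.679ms @ 30/7 + 142.068ms (3/7)
7. 1562.747ms @ 33/7 + 142.068ms (3/7)
8. 1704.815ms @ 36/7 + 284.136ms (6/7)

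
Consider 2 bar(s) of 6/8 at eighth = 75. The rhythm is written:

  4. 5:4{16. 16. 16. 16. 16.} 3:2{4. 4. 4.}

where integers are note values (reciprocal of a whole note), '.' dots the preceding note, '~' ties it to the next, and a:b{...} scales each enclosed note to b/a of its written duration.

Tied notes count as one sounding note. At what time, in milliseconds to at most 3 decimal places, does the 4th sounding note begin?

1. 0.0ms @ 0 + 2400.0ms (3)
2. 2400.0ms @ 3 + 480.0ms (3/5)
3. 2880.0ms @ 18/5 + 480.0ms (3/5)
4. 3360.0ms @ 21/5 + 480.0ms (3/5)
5. 3840.0ms @ 24/5 + 480.0ms (3/5)
6. 4320.0ms @ 27/5 + 480.0ms (3/5)
7. 4800.0ms @ 6 + 1600.0ms (2)
8. 6400.0ms @ 8 + 1600.0ms (2)
9. 8000.0ms @ 10 + 1600.0ms (2)

note 4 onset = 21/5b = 3360.0ms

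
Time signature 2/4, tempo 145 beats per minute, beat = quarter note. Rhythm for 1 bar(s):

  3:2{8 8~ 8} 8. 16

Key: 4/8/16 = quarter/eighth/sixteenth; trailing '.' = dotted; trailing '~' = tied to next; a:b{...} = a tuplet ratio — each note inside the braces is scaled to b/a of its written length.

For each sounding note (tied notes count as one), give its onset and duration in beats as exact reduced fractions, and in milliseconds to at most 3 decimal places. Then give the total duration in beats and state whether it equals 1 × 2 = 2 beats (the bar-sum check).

1) 0.0ms=0b +137.931ms=1/3b
2) 137.931ms=1/3b +275.862ms=2/3b
3) 413.793ms=1b +310.345ms=3/4b
4) 724.138ms=7/4b +103.448ms=1/4b
Σ=2b of 2 (145bpm 2/4) — PASS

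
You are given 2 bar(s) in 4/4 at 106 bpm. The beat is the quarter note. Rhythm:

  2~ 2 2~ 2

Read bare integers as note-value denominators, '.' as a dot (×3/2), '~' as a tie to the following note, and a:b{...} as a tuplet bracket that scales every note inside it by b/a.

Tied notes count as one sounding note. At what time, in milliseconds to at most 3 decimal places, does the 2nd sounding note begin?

1. 0.0ms @ 0 + 2264.151ms (4)
2. 2264.151ms @ 4 + 2264.151ms (4)

note 2 onset = 4b = 2264.151ms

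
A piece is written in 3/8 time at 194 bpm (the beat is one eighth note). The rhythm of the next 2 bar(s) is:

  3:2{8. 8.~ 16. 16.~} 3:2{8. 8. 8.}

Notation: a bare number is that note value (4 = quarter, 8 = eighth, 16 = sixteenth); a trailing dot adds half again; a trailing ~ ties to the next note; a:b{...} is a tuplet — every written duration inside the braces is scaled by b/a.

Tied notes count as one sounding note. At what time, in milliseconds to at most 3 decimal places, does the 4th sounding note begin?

1. 0.0ms @ 0 + 309.278ms (1)
2. 309.278ms @ 1 + 463.918ms (3/2)
3. 773.196ms @ 5/2 + 463.918ms (3/2)
4. 1237.113ms @ 4 + 309.278ms (1)
5. 1546.392ms @ 5 + 309.278ms (1)

note 4 onset = 4b = 1237.113ms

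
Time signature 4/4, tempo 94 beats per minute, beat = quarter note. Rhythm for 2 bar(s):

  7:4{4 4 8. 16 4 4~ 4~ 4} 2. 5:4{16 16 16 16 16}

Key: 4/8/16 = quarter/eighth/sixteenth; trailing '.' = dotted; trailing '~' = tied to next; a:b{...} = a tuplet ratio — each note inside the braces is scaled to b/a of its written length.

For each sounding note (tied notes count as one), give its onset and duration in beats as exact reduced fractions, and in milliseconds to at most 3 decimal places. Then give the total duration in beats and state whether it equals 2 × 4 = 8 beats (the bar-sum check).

1) 0.0ms=0b +364.742ms=4/7b
2) 364.742ms=4/7b +364.742ms=4/7b
3) 729.483ms=8/7b +273.556ms=3/7b
4) 1003.04ms=11/7b +91.185ms=1/7b
5) 1094.225ms=12/7b +364.742ms=4/7b
6) 1458.967ms=16/7b +1094.225ms=12/7b
7) 2553.191ms=4b +1914.894ms=3b
8) 4468.085ms=7b +127.66ms=1/5b
9) 4595.745ms=36/5b +127.66ms=1/5b
10) 4723.404ms=37/5b +127.66ms=1/5b
11) 4851.064ms=38/5b +127.66ms=1/5b
12) 4978.723ms=39/5b +127.66ms=1/5b
Σ=8b of 8 (94bpm 4/4) — PASS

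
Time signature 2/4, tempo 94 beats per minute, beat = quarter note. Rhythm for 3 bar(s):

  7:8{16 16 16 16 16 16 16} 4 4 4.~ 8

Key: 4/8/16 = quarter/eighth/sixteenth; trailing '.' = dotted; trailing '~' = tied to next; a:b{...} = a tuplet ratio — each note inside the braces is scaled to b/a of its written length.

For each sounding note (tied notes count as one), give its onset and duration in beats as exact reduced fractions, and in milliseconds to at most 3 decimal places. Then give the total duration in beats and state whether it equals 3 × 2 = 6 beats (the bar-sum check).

1) 0.0ms=0b +182.371ms=2/7b
2) 182.371ms=2/7b +182.371ms=2/7b
3) 364.742ms=4/7b +182.371ms=2/7b
4) 547.112ms=6/7b +182.371ms=2/7b
5) 729.483ms=8/7b +182.371ms=2/7b
6) 911.854ms=10/7b +182.371ms=2/7b
7) 1094.225ms=12/7b +182.371ms=2/7b
8) 1276.596ms=2b +638.298ms=1b
9) 1914.894ms=3b +638.298ms=1b
10) 2553.191ms=4b +1276.596ms=2b
Σ=6b of 6 (94bpm 2/4) — PASS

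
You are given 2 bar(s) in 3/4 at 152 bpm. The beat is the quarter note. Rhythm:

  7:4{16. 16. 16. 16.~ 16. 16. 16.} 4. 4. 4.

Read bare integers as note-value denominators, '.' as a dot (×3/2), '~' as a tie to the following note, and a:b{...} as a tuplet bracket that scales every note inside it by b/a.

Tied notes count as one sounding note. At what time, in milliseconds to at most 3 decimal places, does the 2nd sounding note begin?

note 2 onset = 3/14b = 84.586ms

1. 0.0ms @ 0 + 84.586ms (3/14)
2. 84.586ms @ 3/14 + 84.586ms (3/14)
3. 169.173ms @ 3/7 + 84.586ms (3/14)
4. 253.759ms @ 9/14 + 169.173ms (3/7)
5. 422.932ms @ 15/14 + 84.586ms (3/14)
6. 507.519ms @ 9/7 + 84.586ms (3/14)
7. 592.105ms @ 3/2 + 592.105ms (3/2)
8. 1184.211ms @ 3 + 592.105ms (3/2)
9. 1776.316ms @ 9/2 + 592.105ms (3/2)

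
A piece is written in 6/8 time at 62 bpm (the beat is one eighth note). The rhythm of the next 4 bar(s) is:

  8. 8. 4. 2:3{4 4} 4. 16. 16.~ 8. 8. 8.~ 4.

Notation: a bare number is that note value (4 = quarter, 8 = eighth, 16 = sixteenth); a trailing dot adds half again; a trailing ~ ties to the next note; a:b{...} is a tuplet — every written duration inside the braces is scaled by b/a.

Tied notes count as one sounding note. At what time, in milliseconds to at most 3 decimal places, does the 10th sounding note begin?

1. 0.0ms @ 0 + 1451.613ms (3/2)
2. 1451.613ms @ 3/2 + 1451.613ms (3/2)
3. 2903.226ms @ 3 + 2903.226ms (3)
4. 5806.452ms @ 6 + 2903.226ms (3)
5. 8709.677ms @ 9 + 2903.226ms (3)
6. 11612.903ms @ 12 + 2903.226ms (3)
7. 14516.129ms @ 15 + 725.806ms (3/4)
8. 15241.935ms @ 63/4 + 2177.419ms (9/4)
9. 17419.355ms @ 18 + 1451.613ms (3/2)
10. 18870.968ms @ 39/2 + 4354.839ms (9/2)

note 10 onset = 39/2b = 18870.968ms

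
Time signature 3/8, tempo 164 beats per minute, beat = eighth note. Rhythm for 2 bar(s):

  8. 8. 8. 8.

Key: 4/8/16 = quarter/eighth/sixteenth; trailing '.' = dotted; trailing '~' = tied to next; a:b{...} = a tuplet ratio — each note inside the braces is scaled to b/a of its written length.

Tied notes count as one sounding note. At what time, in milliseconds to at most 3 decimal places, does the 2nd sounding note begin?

note 2 onset = 3/2b = 548.78ms

1. 0.0ms @ 0 + 548.78ms (3/2)
2. 548.78ms @ 3/2 + 548.78ms (3/2)
3. 1097.561ms @ 3 + 548.78ms (3/2)
4. 1646.341ms @ 9/2 + 548.78ms (3/2)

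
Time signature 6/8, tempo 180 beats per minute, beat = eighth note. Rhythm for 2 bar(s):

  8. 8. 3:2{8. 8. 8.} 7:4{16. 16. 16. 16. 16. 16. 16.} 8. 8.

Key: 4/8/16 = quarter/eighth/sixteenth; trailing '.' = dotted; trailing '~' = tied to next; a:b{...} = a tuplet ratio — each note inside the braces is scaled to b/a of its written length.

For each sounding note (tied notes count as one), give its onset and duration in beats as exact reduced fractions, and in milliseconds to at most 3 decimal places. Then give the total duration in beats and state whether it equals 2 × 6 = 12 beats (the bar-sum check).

1) 0.0ms=0b +500.0ms=3/2b
2) 500.0ms=3/2b +500.0ms=3/2b
3) 1000.0ms=3b +333.333ms=1b
4) 1333.333ms=4b +333.333ms=1b
5) 1666.667ms=5b +333.333ms=1b
6) 2000.0ms=6b +142.857ms=3/7b
7) 2142.857ms=45/7b +142.857ms=3/7b
8) 2285.714ms=48/7b +142.857ms=3/7b
9) 2428.571ms=51/7b +142.857ms=3/7b
10) 2571.429ms=54/7b +142.857ms=3/7b
11) 2714.286ms=57/7b +142.857ms=3/7b
12) 2857.143ms=60/7b +142.857ms=3/7b
13) 3000.0ms=9b +500.0ms=3/2b
14) 3500.0ms=21/2b +500.0ms=3/2b
Σ=12b of 12 (180bpm 6/8) — PASS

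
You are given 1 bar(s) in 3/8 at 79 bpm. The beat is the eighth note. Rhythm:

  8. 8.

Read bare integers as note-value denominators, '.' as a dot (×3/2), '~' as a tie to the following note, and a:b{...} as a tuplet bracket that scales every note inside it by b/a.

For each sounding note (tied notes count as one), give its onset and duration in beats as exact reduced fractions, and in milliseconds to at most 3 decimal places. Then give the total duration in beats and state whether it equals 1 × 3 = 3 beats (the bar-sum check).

1) 0.0ms=0b +1139.241ms=3/2b
2) 1139.241ms=3/2b +1139.241ms=3/2b
Σ=3b of 3 (79bpm 3/8) — PASS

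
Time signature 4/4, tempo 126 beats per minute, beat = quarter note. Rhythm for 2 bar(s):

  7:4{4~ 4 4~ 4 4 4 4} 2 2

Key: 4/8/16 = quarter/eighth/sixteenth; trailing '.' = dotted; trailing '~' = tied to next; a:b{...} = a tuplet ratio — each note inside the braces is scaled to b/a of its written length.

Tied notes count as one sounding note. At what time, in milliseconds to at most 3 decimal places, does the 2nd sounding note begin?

note 2 onset = 8/7b = 544.218ms

1. 0.0ms @ 0 + 544.218ms (8/7)
2. 544.218ms @ 8/7 + 544.218ms (8/7)
3. 1088.435ms @ 16/7 + 272.109ms (4/7)
4. 1360.544ms @ 20/7 + 272.109ms (4/7)
5. 1632.653ms @ 24/7 + 272.109ms (4/7)
6. 1904.762ms @ 4 + 952.381ms (2)
7. 2857.143ms @ 6 + 952.381ms (2)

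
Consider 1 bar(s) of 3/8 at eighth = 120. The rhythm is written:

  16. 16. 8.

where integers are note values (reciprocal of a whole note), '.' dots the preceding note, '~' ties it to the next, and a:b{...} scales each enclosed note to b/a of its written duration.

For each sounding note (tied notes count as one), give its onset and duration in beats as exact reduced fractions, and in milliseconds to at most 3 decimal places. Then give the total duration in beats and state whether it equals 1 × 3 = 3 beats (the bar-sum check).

1) 0.0ms=0b +375.0ms=3/4b
2) 375.0ms=3/4b +375.0ms=3/4b
3) 750.0ms=3/2b +750.0ms=3/2b
Σ=3b of 3 (120bpm 3/8) — PASS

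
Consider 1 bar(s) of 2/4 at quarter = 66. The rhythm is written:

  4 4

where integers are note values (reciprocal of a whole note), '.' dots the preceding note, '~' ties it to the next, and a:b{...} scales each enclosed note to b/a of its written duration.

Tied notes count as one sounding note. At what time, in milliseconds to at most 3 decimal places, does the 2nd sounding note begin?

1. 0.0ms @ 0 + 909.091ms (1)
2. 909.091ms @ 1 + 909.091ms (1)

note 2 onset = 1b = 909.091ms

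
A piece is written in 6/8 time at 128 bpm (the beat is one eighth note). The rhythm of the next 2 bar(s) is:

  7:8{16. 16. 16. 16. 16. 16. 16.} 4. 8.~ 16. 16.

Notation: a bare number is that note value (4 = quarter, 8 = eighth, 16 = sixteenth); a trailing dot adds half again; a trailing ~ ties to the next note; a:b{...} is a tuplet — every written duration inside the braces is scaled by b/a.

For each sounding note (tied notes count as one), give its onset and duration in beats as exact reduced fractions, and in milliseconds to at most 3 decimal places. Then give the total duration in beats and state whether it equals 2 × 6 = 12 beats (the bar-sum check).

1) 0.0ms=0b +401.786ms=6/7b
2) 401.786ms=6/7b +401.786ms=6/7b
3) 803.571ms=12/7b +401.786ms=6/7b
4) 1205.357ms=18/7b +401.786ms=6/7b
5) 1607.143ms=24/7b +401.786ms=6/7b
6) 2008.929ms=30/7b +401.786ms=6/7b
7) 2410.714ms=36/7b +401.786ms=6/7b
8) 2812.5ms=6b +1406.25ms=3b
9) 4218.75ms=9b +1054.688ms=9/4b
10) 5273.438ms=45/4b +351.562ms=3/4b
Σ=12b of 12 (128bpm 6/8) — PASS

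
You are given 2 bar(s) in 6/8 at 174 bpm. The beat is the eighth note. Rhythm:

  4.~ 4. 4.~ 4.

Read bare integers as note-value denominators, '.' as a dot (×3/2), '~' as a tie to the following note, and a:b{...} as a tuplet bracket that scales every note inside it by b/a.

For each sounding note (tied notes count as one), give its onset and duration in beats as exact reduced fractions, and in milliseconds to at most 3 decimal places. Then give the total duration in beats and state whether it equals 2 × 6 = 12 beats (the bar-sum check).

1) 0.0ms=0b +2068.966ms=6b
2) 2068.966ms=6b +2068.966ms=6b
Σ=12b of 12 (174bpm 6/8) — PASS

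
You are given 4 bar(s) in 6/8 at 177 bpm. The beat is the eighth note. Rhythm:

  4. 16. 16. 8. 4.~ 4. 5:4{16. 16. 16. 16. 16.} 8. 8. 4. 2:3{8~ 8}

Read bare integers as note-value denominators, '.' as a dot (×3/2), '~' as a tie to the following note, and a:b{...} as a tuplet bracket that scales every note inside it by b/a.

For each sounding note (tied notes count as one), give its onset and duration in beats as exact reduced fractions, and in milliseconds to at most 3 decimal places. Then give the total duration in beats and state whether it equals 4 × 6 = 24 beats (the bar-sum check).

1) 0.0ms=0b +1016.949ms=3b
2) 1016.949ms=3b +254.237ms=3/4b
3) 1271.186ms=15/4b +254.237ms=3/4b
4) 1525.424ms=9/2b +508.475ms=3/2b
5) 2033.898ms=6b +2033.898ms=6b
6) 4067.797ms=12b +203.39ms=3/5b
7) 4271.186ms=63/5b +203.39ms=3/5b
8) 4474.576ms=66/5b +203.39ms=3/5b
9) 4677.966ms=69/5b +203.39ms=3/5b
10) 4881.356ms=72/5b +203.39ms=3/5b
11) 5084.746ms=15b +508.475ms=3/2b
12) 5593.22ms=33/2b +508.475ms=3/2b
13) 6101.695ms=18b +1016.949ms=3b
14) 7118.644ms=21b +1016.949ms=3b
Σ=24b of 24 (177bpm 6/8) — PASS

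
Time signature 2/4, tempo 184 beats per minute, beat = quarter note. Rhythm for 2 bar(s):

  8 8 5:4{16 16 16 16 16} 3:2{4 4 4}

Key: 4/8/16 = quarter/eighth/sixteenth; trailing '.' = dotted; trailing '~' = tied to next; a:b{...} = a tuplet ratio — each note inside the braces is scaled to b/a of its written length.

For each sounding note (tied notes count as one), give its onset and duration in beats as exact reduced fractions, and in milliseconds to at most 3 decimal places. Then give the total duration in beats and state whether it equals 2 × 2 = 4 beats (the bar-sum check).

1) 0.0ms=0b +163.043ms=1/2b
2) 163.043ms=1/2b +163.043ms=1/2b
3) 326.087ms=1b +65.217ms=1/5b
4) 391.304ms=6/5b +65.217ms=1/5b
5) 456.522ms=7/5b +65.217ms=1/5b
6) 521.739ms=8/5b +65.217ms=1/5b
7) 586.957ms=9/5b +65.217ms=1/5b
8) 652.174ms=2b +217.391ms=2/3b
9) 869.565ms=8/3b +217.391ms=2/3b
10) 1086.957ms=10/3b +217.391ms=2/3b
Σ=4b of 4 (184bpm 2/4) — PASS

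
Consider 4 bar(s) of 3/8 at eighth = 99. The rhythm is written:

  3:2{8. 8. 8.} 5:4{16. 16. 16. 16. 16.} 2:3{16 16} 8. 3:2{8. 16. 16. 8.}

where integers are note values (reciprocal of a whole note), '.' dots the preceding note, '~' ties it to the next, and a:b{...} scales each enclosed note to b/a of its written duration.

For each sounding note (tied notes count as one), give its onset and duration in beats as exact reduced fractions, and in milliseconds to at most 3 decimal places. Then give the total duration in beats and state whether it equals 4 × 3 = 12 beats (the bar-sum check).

1) 0.0ms=0b +606.061ms=1b
2) 606.061ms=1b +606.061ms=1b
3) 1212.121ms=2b +606.061ms=1b
4) 1818.182ms=3b +363.636ms=3/5b
5) 2181.818ms=18/5b +363.636ms=3/5b
6) 2545.455ms=21/5b +363.636ms=3/5b
7) 2909.091ms=24/5b +363.636ms=3/5b
8) 3272.727ms=27/5b +363.636ms=3/5b
9) 3636.364ms=6b +454.545ms=3/4b
10) 4090.909ms=27/4b +454.545ms=3/4b
11) 4545.455ms=15/2b +909.091ms=3/2b
12) 5454.545ms=9b +606.061ms=1b
13) 6060.606ms=10b +303.03ms=1/2b
14) 6363.636ms=21/2b +303.03ms=1/2b
15) 6666.667ms=11b +606.061ms=1b
Σ=12b of 12 (99bpm 3/8) — PASS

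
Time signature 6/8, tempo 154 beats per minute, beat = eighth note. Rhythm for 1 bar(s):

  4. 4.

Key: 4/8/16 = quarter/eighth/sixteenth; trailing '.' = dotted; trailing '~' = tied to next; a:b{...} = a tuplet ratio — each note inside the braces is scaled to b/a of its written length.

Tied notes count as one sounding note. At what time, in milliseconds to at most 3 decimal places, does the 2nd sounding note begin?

note 2 onset = 3b = 1168.831ms

1. 0.0ms @ 0 + 1168.831ms (3)
2. 1168.831ms @ 3 + 1168.831ms (3)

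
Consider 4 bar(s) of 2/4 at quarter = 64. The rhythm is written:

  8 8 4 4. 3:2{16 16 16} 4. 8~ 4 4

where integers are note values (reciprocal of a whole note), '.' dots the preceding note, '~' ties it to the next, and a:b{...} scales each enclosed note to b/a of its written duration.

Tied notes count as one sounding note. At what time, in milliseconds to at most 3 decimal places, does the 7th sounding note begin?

1. 0.0ms @ 0 + 468.75ms (1/2)
2. 468.75ms @ 1/2 + 468.75ms (1/2)
3. 937.5ms @ 1 + 937.5ms (1)
4. 1875.0ms @ 2 + 1406.25ms (3/2)
5. 3281.25ms @ 7/2 + 156.25ms (1/6)
6. 3437.5ms @ 11/3 + 156.25ms (1/6)
7. 3593.75ms @ 23/6 + 156.25ms (1/6)
8. 3750.0ms @ 4 + 1406.25ms (3/2)
9. 5156.25ms @ 11/2 + 1406.25ms (3/2)
10. 6562.5ms @ 7 + 937.5ms (1)

note 7 onset = 23/6b = 3593.75ms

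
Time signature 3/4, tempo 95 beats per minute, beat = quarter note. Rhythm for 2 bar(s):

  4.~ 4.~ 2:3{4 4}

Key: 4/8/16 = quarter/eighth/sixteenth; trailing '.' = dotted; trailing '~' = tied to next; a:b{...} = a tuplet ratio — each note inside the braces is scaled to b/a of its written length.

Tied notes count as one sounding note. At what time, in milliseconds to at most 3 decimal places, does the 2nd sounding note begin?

note 2 onset = 9/2b = 2842.105ms

1. 0.0ms @ 0 + 2842.105ms (9/2)
2. 2842.105ms @ 9/2 + 947.368ms (3/2)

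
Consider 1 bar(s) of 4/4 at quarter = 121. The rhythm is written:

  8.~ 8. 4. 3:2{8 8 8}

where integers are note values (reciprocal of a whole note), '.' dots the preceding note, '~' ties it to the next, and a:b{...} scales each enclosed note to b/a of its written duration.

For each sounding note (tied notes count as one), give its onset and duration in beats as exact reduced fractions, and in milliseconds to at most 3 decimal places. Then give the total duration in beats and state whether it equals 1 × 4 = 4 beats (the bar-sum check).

1) 0.0ms=0b +743.802ms=3/2b
2) 743.802ms=3/2b +743.802ms=3/2b
3) 1487.603ms=3b +165.289ms=1/3b
4) 1652.893ms=10/3b +165.289ms=1/3b
5) 1818.182ms=11/3b +165.289ms=1/3b
Σ=4b of 4 (121bpm 4/4) — PASS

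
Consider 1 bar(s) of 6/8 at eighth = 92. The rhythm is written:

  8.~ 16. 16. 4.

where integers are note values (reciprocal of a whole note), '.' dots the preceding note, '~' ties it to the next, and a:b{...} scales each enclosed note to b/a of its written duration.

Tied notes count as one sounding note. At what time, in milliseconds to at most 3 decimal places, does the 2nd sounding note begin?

note 2 onset = 9/4b = 1467.391ms

1. 0.0ms @ 0 + 1467.391ms (9/4)
2. 1467.391ms @ 9/4 + 489.13ms (3/4)
3. 1956.522ms @ 3 + 1956.522ms (3)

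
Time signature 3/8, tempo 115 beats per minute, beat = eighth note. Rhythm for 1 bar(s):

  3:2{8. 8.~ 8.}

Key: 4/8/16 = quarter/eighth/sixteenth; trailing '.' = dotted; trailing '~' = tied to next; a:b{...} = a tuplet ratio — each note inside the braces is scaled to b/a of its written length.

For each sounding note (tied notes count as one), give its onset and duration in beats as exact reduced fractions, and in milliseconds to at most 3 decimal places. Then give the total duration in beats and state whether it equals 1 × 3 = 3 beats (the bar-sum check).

1) 0.0ms=0b +521.739ms=1b
2) 521.739ms=1b +1043.478ms=2b
Σ=3b of 3 (115bpm 3/8) — PASS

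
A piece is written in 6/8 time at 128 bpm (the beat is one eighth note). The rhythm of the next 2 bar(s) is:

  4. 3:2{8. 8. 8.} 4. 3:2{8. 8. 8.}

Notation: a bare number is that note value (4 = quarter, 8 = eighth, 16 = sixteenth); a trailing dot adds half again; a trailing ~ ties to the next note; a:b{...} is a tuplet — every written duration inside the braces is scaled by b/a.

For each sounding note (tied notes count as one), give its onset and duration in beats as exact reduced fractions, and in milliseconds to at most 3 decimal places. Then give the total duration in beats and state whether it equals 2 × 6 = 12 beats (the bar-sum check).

1) 0.0ms=0b +1406.25ms=3b
2) 1406.25ms=3b +468.75ms=1b
3) 1875.0ms=4b +468.75ms=1b
4) 2343.75ms=5b +468.75ms=1b
5) 2812.5ms=6b +1406.25ms=3b
6) 4218.75ms=9b +468.75ms=1b
7) 4687.5ms=10b +468.75ms=1b
8) 5156.25ms=11b +468.75ms=1b
Σ=12b of 12 (128bpm 6/8) — PASS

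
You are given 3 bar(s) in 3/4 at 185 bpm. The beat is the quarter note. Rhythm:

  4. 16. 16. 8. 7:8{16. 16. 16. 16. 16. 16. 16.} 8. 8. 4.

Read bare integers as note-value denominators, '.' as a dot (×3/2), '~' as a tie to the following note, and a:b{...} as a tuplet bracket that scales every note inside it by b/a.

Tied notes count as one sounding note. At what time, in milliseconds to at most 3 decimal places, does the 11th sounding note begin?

1. 0.0ms @ 0 + 486.486ms (3/2)
2. 486.486ms @ 3/2 + 121.622ms (3/8)
3. 608.108ms @ 15/8 + 121.622ms (3/8)
4. 729.73ms @ 9/4 + 243.243ms (3/4)
5. 972.973ms @ 3 + 138.996ms (3/7)
6. 1111.969ms @ 24/7 + 138.996ms (3/7)
7. 1250.965ms @ 27/7 + 138.996ms (3/7)
8. 1389.961ms @ 30/7 + 138.996ms (3/7)
9. 1528.958ms @ 33/7 + 138.996ms (3/7)
10. 1667.954ms @ 36/7 + 138.996ms (3/7)
11. 1806.95ms @ 39/7 + 138.996ms (3/7)
12. 1945.946ms @ 6 + 243.243ms (3/4)
13. 2189.189ms @ 27/4 + 243.243ms (3/4)
14. 2432.432ms @ 15/2 + 486.486ms (3/2)

note 11 onset = 39/7b = 1806.95ms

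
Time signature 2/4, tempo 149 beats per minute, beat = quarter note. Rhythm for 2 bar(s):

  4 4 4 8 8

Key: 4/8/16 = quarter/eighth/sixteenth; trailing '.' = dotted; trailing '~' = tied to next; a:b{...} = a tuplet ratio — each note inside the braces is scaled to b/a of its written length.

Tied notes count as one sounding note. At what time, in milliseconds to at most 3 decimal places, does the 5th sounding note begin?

1. 0.0ms @ 0 + 402.685ms (1)
2. 402.685ms @ 1 + 402.685ms (1)
3. 805.369ms @ 2 + 402.685ms (1)
4. 1208.054ms @ 3 + 201.342ms (1/2)
5. 1409.396ms @ 7/2 + 201.342ms (1/2)

note 5 onset = 7/2b = 1409.396ms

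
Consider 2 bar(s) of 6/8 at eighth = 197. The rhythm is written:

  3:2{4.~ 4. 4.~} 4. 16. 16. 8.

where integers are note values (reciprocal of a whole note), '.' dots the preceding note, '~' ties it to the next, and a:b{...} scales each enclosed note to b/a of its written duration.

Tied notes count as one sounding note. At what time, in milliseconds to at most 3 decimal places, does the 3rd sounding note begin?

note 3 onset = 9b = 2741.117ms

1. 0.0ms @ 0 + 1218.274ms (4)
2. 1218.274ms @ 4 + 1522.843ms (5)
3. 2741.117ms @ 9 + 228.426ms (3/4)
4. 2969.543ms @ 39/4 + 228.426ms (3/4)
5. 3197.97ms @ 21/2 + 456.853ms (3/2)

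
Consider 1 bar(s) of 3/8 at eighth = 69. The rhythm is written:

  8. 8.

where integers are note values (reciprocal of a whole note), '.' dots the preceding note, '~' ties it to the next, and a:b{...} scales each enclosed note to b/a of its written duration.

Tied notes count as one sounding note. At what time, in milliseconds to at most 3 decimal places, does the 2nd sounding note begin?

1. 0.0ms @ 0 + 1304.348ms (3/2)
2. 1304.348ms @ 3/2 + 1304.348ms (3/2)

note 2 onset = 3/2b = 1304.348ms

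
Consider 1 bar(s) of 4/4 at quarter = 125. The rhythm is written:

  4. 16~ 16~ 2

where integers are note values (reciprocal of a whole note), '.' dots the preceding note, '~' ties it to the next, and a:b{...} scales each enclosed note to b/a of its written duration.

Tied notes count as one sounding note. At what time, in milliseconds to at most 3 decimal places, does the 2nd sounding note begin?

1. 0.0ms @ 0 + 720.0ms (3/2)
2. 720.0ms @ 3/2 + 1200.0ms (5/2)

note 2 onset = 3/2b = 720.0ms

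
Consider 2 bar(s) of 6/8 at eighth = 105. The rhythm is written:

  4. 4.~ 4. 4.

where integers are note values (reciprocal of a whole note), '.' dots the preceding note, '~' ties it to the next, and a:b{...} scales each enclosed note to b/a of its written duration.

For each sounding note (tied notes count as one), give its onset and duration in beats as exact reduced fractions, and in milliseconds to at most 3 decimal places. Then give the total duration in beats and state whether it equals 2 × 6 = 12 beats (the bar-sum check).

1) 0.0ms=0b +1714.286ms=3b
2) 1714.286ms=3b +3428.571ms=6b
3) 5142.857ms=9b +1714.286ms=3b
Σ=12b of 12 (105bpm 6/8) — PASS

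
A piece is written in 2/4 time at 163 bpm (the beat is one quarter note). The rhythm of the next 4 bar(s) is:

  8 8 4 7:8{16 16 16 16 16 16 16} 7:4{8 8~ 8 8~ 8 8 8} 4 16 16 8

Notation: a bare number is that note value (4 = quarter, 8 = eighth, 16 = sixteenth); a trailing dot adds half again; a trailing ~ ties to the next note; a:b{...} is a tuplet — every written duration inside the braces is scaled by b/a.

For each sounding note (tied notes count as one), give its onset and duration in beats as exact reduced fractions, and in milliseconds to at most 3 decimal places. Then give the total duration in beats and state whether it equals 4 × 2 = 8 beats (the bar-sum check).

1) 0.0ms=0b +184.049ms=1/2b
2) 184.049ms=1/2b +184.049ms=1/2b
3) 368.098ms=1b +368.098ms=1b
4) 736.196ms=2b +105.171ms=2/7b
5) 841.367ms=16/7b +105.171ms=2/7b
6) 946.538ms=18/7b +105.171ms=2/7b
7) 1051.709ms=20/7b +105.171ms=2/7b
8) 1156.88ms=22/7b +105.171ms=2/7b
9) 1262.051ms=24/7b +105.171ms=2/7b
10) 1367.222ms=26/7b +105.171ms=2/7b
11) 1472.393ms=4b +105.171ms=2/7b
12) 1577.564ms=30/7b +210.342ms=4/7b
13) 1787.905ms=34/7b +210.342ms=4/7b
14) 1998.247ms=38/7b +105.171ms=2/7b
15) 2103.418ms=40/7b +105.171ms=2/7b
16) 2208.589ms=6b +368.098ms=1b
17) 2576.687ms=7b +92.025ms=1/4b
18) 2668.712ms=29/4b +92.025ms=1/4b
19) 2760.736ms=15/2b +184.049ms=1/2b
Σ=8b of 8 (163bpm 2/4) — PASS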